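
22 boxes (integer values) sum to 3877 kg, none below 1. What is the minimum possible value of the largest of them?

The 22 values sum to 3877, so their maximum is at least ⌈3877/22⌉ = 177.
Taking 17 copies of 176 and 5 copies of 177 gives exactly 3877, so 177 is attained.

177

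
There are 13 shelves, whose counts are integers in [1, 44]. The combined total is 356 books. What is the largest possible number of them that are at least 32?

With k values at 32 or above and the rest at least 1, the sum is at least 13 + 31k.
Since the sum is 356, we need 31k ≤ 343, i.e. k ≤ 11.
k = 11 is achieved by 11 values at 32 and 2 at 1, total 354; add 2 to one value (staying below 32) to reach 356.

11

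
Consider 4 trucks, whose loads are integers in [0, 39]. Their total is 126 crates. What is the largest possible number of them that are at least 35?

Suppose k of them are at least 35. Those contribute at least 35 each and the other 4 − k at least 0 each.
So the total is at least 35k + 0(4 − k) = 0 + 35k. This must be ≤ 126, giving k ≤ 3.
k = 3 is achieved by 3 values at 35 and 1 at 0, total 105; add 21 to one value (staying below 35) to reach 126.

3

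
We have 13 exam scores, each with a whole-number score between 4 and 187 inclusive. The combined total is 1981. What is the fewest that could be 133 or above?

Each value short of 133 is at most 132, costing at least 187 − 132 = 55 against the maximum total of 2431.
We can afford to lose at most 2431 − 1981 = 450, so at most ⌊450/55⌋ = 8 fall short, and at least 5 are ≥ 133.
Exactly 5 works: 5 values at 187 and 8 at 132 total 1991; lower one of the high values by 10 (still ≥ 133) to hit 1981.

5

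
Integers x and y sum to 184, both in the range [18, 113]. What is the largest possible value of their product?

For a fixed sum, the product xy is largest when x and y are as close as possible.
Taking x = 92 and y = 92 (both in [18, 113]) gives xy = 8464.

8464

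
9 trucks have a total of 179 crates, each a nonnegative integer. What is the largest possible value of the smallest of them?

If every one of the 9 were at least 20, the total would be at least 9 × 20 = 180 > 179.
Achievable: 1 of them at 19 and 8 at 20 total 179.

19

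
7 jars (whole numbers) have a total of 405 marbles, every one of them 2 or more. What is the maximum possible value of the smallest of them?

If every one of the 7 were at least 58, the total would be at least 7 × 58 = 406 > 405.
Achievable: 1 of them at 57 and 6 at 58 total 405.

57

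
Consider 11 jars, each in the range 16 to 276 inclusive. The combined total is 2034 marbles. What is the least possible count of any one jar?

16

Minimizing one value means maximizing the remaining 10.
The other 10 can take up 10 × 276 = 2760 ≥ 2034 − 16, so one jar can sit at its floor of 16.
Achievable: one at 16 and the other 10 totalling 2018, which fits since 10 × 16 ≤ 2018 ≤ 10 × 276.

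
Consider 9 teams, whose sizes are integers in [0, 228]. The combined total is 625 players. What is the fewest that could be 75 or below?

Let j be the number exceeding 75. Then the total is ≥ 76·j + 0·(9 − j) = 0 + 76j.
So 76j ≤ 625 and j ≤ 8; hence at least 9 − 8 = 1 are ≤ 75.
Exactly 1 works: 1 value at 0 and 8 at 76 total 608; raise one of the low values by 17 (still ≤ 75) to hit 625.

1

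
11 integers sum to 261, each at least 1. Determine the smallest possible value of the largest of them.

The average is 261/11 > 23, so not all 11 can be 23 or less; the largest is ≥ 24.
Achievable: 8 of them at 24 and 3 at 23 total 261.

24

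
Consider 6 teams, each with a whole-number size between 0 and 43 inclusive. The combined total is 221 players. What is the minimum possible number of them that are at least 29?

Suppose at most 6 − j of them reach 29; then j values are ≤ 28 and the rest ≤ 43.
The total is then ≤ 28·j + 43·(6 − j) = 258 − 15j. For this to be ≥ 221 we need j ≤ 2, so at least 6 − 2 = 4 must reach 29.
Exactly 4 works: 4 values at 43 and 2 at 28 total 228; lower one of the high values by 7 (still ≥ 29) to hit 221.

4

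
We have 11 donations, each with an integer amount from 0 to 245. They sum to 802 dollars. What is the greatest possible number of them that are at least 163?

4

Suppose k of them are at least 163. Those contribute at least 163 each and the other 11 − k at least 0 each.
So the total is at least 163k + 0(11 − k) = 0 + 163k. This must be ≤ 802, giving k ≤ 4.
k = 4 is achieved by 4 values at 163 and 7 at 0, total 652; add 150 to one value (staying below 163) to reach 802.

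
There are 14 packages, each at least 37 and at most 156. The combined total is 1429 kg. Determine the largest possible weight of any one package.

156

To make one package as large as possible, make the other 13 as small as possible.
The other 13 contribute at least 13 × 37 = 481, leaving at most 1429 − 481 = 948.
But each package is capped at 156, so the maximum is 156.
Achievable: one at 156 and the other 13 totalling 1273, which fits since 13 × 37 ≤ 1273 ≤ 13 × 156.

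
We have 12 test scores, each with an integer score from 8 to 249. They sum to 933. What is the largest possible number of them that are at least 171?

With k values at 171 or above and the rest at least 8, the sum is at least 96 + 163k.
Since the sum is 933, we need 163k ≤ 837, i.e. k ≤ 5.
k = 5 is achieved by 5 values at 171 and 7 at 8, total 911; add 22 to one value (staying below 171) to reach 933.

5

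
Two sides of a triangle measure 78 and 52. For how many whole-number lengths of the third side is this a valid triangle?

The triangle inequality gives |78 − 52| < c < 78 + 52, i.e. 26 < c < 130.
So c can be any integer from 27 to 129: 103 values.

103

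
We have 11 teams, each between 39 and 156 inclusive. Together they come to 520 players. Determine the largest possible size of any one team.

To make one team as large as possible, make the other 10 as small as possible.
The other 10 contribute at least 10 × 39 = 390, leaving at most 520 − 390 = 130.
Since 130 ≤ 156, this is achievable: one at 130 and 10 at 39.

130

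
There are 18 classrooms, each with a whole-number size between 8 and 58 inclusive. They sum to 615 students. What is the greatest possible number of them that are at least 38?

15

Suppose k of them are at least 38. Those contribute at least 38 each and the other 18 − k at least 8 each.
So the total is at least 38k + 8(18 − k) = 144 + 30k. This must be ≤ 615, giving k ≤ 15.
k = 15 is achieved by 15 values at 38 and 3 at 8, total 594; add 21 to one value (staying below 38) to reach 615.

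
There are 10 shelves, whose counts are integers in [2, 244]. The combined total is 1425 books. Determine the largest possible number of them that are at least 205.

With k values at 205 or above and the rest at least 2, the sum is at least 20 + 203k.
Since the sum is 1425, we need 203k ≤ 1405, i.e. k ≤ 6.
k = 6 is achieved by 6 values at 205 and 4 at 2, total 1238; add 187 to one value (staying below 205) to reach 1425.

6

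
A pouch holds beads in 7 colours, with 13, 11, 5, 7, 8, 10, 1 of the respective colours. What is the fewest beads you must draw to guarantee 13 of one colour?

55

In the worst case you take as many as possible of each colour without reaching 13: 12 + 11 + 5 + 7 + 8 + 10 + 1 = 54.
The next one must give 13 of some colour, so 54 + 1 = 55.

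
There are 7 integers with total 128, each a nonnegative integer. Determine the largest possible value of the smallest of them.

The 7 values sum to 128, so their minimum is at most ⌊128/7⌋ = 18.
Equality holds with 5 values of 18 and 2 values of 19.

18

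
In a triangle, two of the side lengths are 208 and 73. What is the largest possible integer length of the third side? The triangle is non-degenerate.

The third side must be less than 208 + 73 = 281.
The largest integer below 281 is 280.

280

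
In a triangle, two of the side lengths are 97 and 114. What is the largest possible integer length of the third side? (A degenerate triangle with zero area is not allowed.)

210

The third side must be less than 97 + 114 = 211.
The largest integer below 211 is 210.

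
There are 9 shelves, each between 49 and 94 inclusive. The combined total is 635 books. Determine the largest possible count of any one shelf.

Maximizing one value means minimizing the remaining 8.
The other 8 contribute at least 8 × 49 = 392, leaving at most 635 − 392 = 243.
But each shelf is capped at 94, so the maximum is 94.
Achievable: one at 94 and the other 8 totalling 541, which fits since 8 × 49 ≤ 541 ≤ 8 × 94.

94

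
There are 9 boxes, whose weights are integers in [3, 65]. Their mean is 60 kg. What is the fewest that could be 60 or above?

2

The total is 9 × 60 = 540.
If only k of them are at least 60, the other 9 − k are at most 59, so the total is at most k·65 + (9 − k)·59.
This must reach 540, so k·65 + (9 − k)·59 ≥ 540, giving k ≥ 2.
Exactly 2 works: 2 values at 65 and 7 at 59 total 543; lower one of the high values by 3 (still ≥ 60) to hit 540.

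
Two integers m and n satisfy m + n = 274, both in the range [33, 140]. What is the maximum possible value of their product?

18769

For a fixed sum, the product mn is largest when m and n are as close as possible.
Taking m = 137 and n = 137 (both in [33, 140]) gives mn = 18769.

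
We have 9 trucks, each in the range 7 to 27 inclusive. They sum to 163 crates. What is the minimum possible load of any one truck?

Minimizing one value means maximizing the remaining 8.
The other 8 can take up 8 × 27 = 216 ≥ 163 − 7, so one truck can sit at its floor of 7.
Achievable: one at 7 and the other 8 totalling 156, which fits since 8 × 7 ≤ 156 ≤ 8 × 27.

7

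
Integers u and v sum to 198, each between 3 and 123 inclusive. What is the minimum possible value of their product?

Since u + v is fixed, pushing one of them to its bound minimizes the product.
At the endpoint u = 75, v = 198 − 75 = 123, so uv = 75 × 123 = 9225.

9225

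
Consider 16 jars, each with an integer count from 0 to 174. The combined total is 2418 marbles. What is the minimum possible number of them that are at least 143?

Each value short of 143 is at most 142, costing at least 174 − 142 = 32 against the maximum total of 2784.
We can afford to lose at most 2784 − 2418 = 366, so at most ⌊366/32⌋ = 11 fall short, and at least 5 are ≥ 143.
Exactly 5 works: 5 values at 174 and 11 at 142 total 2432; lower one of the high values by 14 (still ≥ 143) to hit 2418.

5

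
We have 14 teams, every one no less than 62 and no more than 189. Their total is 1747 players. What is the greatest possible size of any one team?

Maximizing one value means minimizing the remaining 13.
The other 13 contribute at least 13 × 62 = 806, leaving at most 1747 − 806 = 941.
But each team is capped at 189, so the maximum is 189.
Achievable: one at 189 and the other 13 totalling 1558, which fits since 13 × 62 ≤ 1558 ≤ 13 × 189.

189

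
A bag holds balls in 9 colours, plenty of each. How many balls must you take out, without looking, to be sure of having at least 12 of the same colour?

In the worst case you draw 11 of each of the 9 colours: 9 × 11 = 99.
One more forces 12 of some colour, so 99 + 1 = 100.

100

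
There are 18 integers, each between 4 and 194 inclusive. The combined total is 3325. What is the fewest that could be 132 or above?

16

Each value short of 132 is at most 131, costing at least 194 − 131 = 63 against the maximum total of 3492.
We can afford to lose at most 3492 − 3325 = 167, so at most ⌊167/63⌋ = 2 fall short, and at least 16 are ≥ 132.
Exactly 16 works: 16 values at 194 and 2 at 131 total 3366; lower one of the high values by 41 (still ≥ 132) to hit 3325.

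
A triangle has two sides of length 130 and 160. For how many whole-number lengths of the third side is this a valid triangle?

259

The triangle inequality gives |130 − 160| < c < 130 + 160, i.e. 30 < c < 290.
So c can be any integer from 31 to 289: 259 values.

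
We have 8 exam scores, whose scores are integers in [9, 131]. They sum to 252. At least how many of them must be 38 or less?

Let j be the number exceeding 38. Then the total is ≥ 39·j + 9·(8 − j) = 72 + 30j.
So 30j ≤ 180 and j ≤ 6; hence at least 8 − 6 = 2 are ≤ 38.
Exactly 2 works: 2 values at 9 and 6 at 39 total 252.

2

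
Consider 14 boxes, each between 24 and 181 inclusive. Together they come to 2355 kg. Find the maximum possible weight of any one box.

181

Maximizing one value means minimizing the remaining 13.
The other 13 contribute at least 13 × 24 = 312, leaving at most 2355 − 312 = 2043.
But each box is capped at 181, so the maximum is 181.
Achievable: one at 181 and the other 13 totalling 2174, which fits since 13 × 24 ≤ 2174 ≤ 13 × 181.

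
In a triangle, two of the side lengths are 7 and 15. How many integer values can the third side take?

13

The triangle inequality gives |7 − 15| < c < 7 + 15, i.e. 8 < c < 22.
So c can be any integer from 9 to 21: 13 values.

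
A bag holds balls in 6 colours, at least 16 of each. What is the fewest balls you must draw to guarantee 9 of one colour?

49

You could draw 8 of every colour without reaching 9 of any — 48 in all.
One more forces 9 of some colour, so 48 + 1 = 49.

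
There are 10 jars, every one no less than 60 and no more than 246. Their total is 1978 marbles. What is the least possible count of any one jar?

60

To make one jar as small as possible, make the other 9 as large as possible.
The other 9 can take up 9 × 246 = 2214 ≥ 1978 − 60, so one jar can sit at its floor of 60.
Achievable: one at 60 and the other 9 totalling 1918, which fits since 9 × 60 ≤ 1918 ≤ 9 × 246.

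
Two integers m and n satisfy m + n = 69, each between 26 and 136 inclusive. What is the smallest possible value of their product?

Since m + n is fixed, pushing one of them to its bound minimizes the product.
The extreme feasible split is m = 26, n = 43, giving mn = 1118.

1118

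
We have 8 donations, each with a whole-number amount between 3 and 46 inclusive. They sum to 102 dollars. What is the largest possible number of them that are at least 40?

Suppose k of them are at least 40. Those contribute at least 40 each and the other 8 − k at least 3 each.
So the total is at least 40k + 3(8 − k) = 24 + 37k. This must be ≤ 102, giving k ≤ 2.
k = 2 is achieved by 2 values at 40 and 6 at 3, total 98; add 4 to one value (staying below 40) to reach 102.

2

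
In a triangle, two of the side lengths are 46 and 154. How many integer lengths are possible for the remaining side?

91

The triangle inequality gives |46 − 154| < c < 46 + 154, i.e. 108 < c < 200.
So c can be any integer from 109 to 199: 91 values.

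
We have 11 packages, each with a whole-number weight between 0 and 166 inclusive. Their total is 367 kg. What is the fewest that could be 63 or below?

6

Each value above 63 is at least 64, contributing at least 64 − 0 = 64 above the floor 0.
The sum exceeds the floor total 0 by 367, so at most ⌊367/64⌋ = 5 exceed 63, and at least 6 are ≤ 63.
Exactly 6 works: 6 values at 0 and 5 at 64 total 320; raise one of the low values by 47 (still ≤ 63) to hit 367.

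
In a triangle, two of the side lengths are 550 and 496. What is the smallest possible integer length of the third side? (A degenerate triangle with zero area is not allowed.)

55

The third side must exceed |550 − 496| = 54.
The smallest integer above 54 is 55.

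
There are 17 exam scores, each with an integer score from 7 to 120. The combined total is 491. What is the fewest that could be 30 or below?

2

Each value above 30 is at least 31, contributing at least 31 − 7 = 24 above the floor 7.
The sum exceeds the floor total 119 by 372, so at most ⌊372/24⌋ = 15 exceed 30, and at least 2 are ≤ 30.
Exactly 2 works: 2 values at 7 and 15 at 31 total 479; raise one of the low values by 12 (still ≤ 30) to hit 491.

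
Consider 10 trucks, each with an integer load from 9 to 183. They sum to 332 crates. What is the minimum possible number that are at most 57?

Let j be the number exceeding 57. Then the total is ≥ 58·j + 9·(10 − j) = 90 + 49j.
So 49j ≤ 242 and j ≤ 4; hence at least 10 − 4 = 6 are ≤ 57.
Exactly 6 works: 6 values at 9 and 4 at 58 total 286; raise one of the low values by 46 (still ≤ 57) to hit 332.

6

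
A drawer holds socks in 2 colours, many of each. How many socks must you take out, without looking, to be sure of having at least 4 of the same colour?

In the worst case you draw 3 of each of the 2 colours: 2 × 3 = 6.
One more forces 4 of some colour, so 6 + 1 = 7.

7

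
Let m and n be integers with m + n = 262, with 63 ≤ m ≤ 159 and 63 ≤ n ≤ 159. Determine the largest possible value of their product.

With m + n fixed, mn peaks when the two are closest together.
Taking m = 131 and n = 131 (both in [63, 159]) gives mn = 17161.

17161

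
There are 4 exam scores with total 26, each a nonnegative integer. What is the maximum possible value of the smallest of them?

If every one of the 4 were at least 7, the total would be at least 4 × 7 = 28 > 26.
Achievable: 2 of them at 6 and 2 at 7 total 26.

6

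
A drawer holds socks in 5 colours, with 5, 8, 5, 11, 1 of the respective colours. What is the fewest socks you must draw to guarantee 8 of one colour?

26

In the worst case you take as many as possible of each colour without reaching 8: 5 + 7 + 5 + 7 + 1 = 25.
The next one must give 8 of some colour, so 25 + 1 = 26.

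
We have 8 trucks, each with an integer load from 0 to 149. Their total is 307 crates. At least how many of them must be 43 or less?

Each value above 43 is at least 44, contributing at least 44 − 0 = 44 above the floor 0.
The sum exceeds the floor total 0 by 307, so at most ⌊307/44⌋ = 6 exceed 43, and at least 2 are ≤ 43.
Exactly 2 works: 2 values at 0 and 6 at 44 total 264; raise one of the low values by 43 (still ≤ 43) to hit 307.

2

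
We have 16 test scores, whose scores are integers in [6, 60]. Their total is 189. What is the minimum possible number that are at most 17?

9

Let j be the number exceeding 17. Then the total is ≥ 18·j + 6·(16 − j) = 96 + 12j.
So 12j ≤ 93 and j ≤ 7; hence at least 16 − 7 = 9 are ≤ 17.
Exactly 9 works: 9 values at 6 and 7 at 18 total 180; raise one of the low values by 9 (still ≤ 17) to hit 189.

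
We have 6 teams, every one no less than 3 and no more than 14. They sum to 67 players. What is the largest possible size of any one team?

14

Maximizing one value means minimizing the remaining 5.
The other 5 contribute at least 5 × 3 = 15, leaving at most 67 − 15 = 52.
But each team is capped at 14, so the maximum is 14.
Achievable: one at 14 and the other 5 totalling 53, which fits since 5 × 3 ≤ 53 ≤ 5 × 14.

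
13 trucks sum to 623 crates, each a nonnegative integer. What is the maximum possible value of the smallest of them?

47

The 13 values sum to 623, so their minimum is at most ⌊623/13⌋ = 47.
Equality holds with 1 value of 47 and 12 values of 48.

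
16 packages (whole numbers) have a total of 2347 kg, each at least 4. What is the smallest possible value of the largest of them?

147

Some value must be at least ⌈2347/16⌉ = 147, since 16 × 146 = 2336 < 2347.
Taking 5 copies of 146 and 11 copies of 147 gives exactly 2347, so 147 is attained.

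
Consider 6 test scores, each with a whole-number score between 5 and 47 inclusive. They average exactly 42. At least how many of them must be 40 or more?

3

The total is 6 × 42 = 252.
Suppose at most 6 − j of them reach 40; then j values are ≤ 39 and the rest ≤ 47.
The total is then ≤ 39·j + 47·(6 − j) = 282 − 8j. For this to be ≥ 252 we need j ≤ 3, so at least 6 − 3 = 3 must reach 40.
Exactly 3 works: 3 values at 47 and 3 at 39 total 258; lower one of the high values by 6 (still ≥ 40) to hit 252.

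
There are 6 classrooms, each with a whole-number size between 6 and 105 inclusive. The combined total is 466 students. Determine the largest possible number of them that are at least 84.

With k values at 84 or above and the rest at least 6, the sum is at least 36 + 78k.
Since the sum is 466, we need 78k ≤ 430, i.e. k ≤ 5.
k = 5 is achieved by 5 values at 84 and 1 at 6, total 426; add 40 to one value (staying below 84) to reach 466.

5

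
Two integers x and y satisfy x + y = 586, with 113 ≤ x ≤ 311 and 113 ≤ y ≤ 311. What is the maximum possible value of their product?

For a fixed sum, the product xy is largest when x and y are as close as possible.
Taking x = 293 and y = 293 (both in [113, 311]) gives xy = 85849.

85849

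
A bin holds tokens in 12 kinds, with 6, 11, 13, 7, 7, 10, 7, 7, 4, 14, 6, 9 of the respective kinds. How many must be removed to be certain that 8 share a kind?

80

In the worst case you take as many as possible of each kind without reaching 8: 6 + 7 + 7 + 7 + 7 + 7 + 7 + 7 + 4 + 7 + 6 + 7 = 79.
The next one must give 8 of some kind, so 79 + 1 = 80.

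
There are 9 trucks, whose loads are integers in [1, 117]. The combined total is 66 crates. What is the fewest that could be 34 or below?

8

Each value above 34 is at least 35, contributing at least 35 − 1 = 34 above the floor 1.
The sum exceeds the floor total 9 by 57, so at most ⌊57/34⌋ = 1 exceed 34, and at least 8 are ≤ 34.
Exactly 8 works: 8 values at 1 and 1 at 35 total 43; raise one of the low values by 23 (still ≤ 34) to hit 66.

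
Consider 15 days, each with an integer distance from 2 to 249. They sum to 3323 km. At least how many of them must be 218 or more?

If only k of them are at least 218, the other 15 − k are at most 217, so the total is at most k·249 + (15 − k)·217.
This must reach 3323, so k·249 + (15 − k)·217 ≥ 3323, giving k ≥ 3.
Exactly 3 works: 3 values at 249 and 12 at 217 total 3351; lower one of the high values by 28 (still ≥ 218) to hit 3323.

3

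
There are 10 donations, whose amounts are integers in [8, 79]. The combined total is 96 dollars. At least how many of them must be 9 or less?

If only k of them are at most 9, the other 10 − k are at least 10, so the total is at least (10 − k)·10 + k·8.
This is ≤ 96, so (10 − k)·10 + 8k ≤ 96, which gives k ≥ 2.
Exactly 2 works: 2 values at 8 and 8 at 10 total 96.

2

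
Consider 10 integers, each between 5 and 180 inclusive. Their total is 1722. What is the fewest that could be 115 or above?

9

If only k of them are at least 115, the other 10 − k are at most 114, so the total is at most k·180 + (10 − k)·114.
This must reach 1722, so k·180 + (10 − k)·114 ≥ 1722, giving k ≥ 9.
Exactly 9 works: 9 values at 180 and 1 at 114 total 1734; lower one of the high values by 12 (still ≥ 115) to hit 1722.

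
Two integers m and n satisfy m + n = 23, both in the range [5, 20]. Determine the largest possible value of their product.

132

For a fixed sum, the product mn is largest when m and n are as close as possible.
Taking m = 11 and n = 12 (both in [5, 20]) gives mn = 132.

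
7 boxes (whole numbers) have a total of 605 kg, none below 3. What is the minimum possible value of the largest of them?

87

The average is 605/7 > 86, so not all 7 can be 86 or less; the largest is ≥ 87.
Achievable: 3 of them at 87 and 4 at 86 total 605.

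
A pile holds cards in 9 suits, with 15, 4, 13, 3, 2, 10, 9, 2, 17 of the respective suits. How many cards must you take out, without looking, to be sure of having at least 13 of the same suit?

67

In the worst case you take as many as possible of each suit without reaching 13: 12 + 4 + 12 + 3 + 2 + 10 + 9 + 2 + 12 = 66.
The next one must give 13 of some suit, so 66 + 1 = 67.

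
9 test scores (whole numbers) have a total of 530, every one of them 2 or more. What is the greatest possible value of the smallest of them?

58

If every one of the 9 were at least 59, the total would be at least 9 × 59 = 531 > 530.
Taking 1 copy of 58 and 8 copies of 59 gives exactly 530, so 58 is attained.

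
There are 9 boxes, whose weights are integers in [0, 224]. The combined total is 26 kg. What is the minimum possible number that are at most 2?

1

Let j be the number exceeding 2. Then the total is ≥ 3·j + 0·(9 − j) = 0 + 3j.
So 3j ≤ 26 and j ≤ 8; hence at least 9 − 8 = 1 are ≤ 2.
Exactly 1 works: 1 value at 0 and 8 at 3 total 24; raise one of the low values by 2 (still ≤ 2) to hit 26.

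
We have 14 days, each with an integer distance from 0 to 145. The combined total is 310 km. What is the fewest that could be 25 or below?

Let j be the number exceeding 25. Then the total is ≥ 26·j + 0·(14 − j) = 0 + 26j.
So 26j ≤ 310 and j ≤ 11; hence at least 14 − 11 = 3 are ≤ 25.
Exactly 3 works: 3 values at 0 and 11 at 26 total 286; raise one of the low values by 24 (still ≤ 25) to hit 310.

3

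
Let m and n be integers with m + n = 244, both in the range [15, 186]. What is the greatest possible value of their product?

14884

mn = m(244 − m) is maximized when m is as near 244/2 as the bounds allow.
Taking m = 122 and n = 122 (both in [15, 186]) gives mn = 14884.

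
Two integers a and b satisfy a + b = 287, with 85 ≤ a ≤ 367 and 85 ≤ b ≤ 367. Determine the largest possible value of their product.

For a fixed sum, the product ab is largest when a and b are as close as possible.
Taking a = 143 and b = 144 (both in [85, 367]) gives ab = 20592.

20592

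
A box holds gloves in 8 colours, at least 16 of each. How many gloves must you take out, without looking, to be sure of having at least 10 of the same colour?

You could draw 9 of every colour without reaching 10 of any — 72 in all.
One more forces 10 of some colour, so 72 + 1 = 73.

73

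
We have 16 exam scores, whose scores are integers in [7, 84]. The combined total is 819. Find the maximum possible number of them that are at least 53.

15

Suppose k of them are at least 53. Those contribute at least 53 each and the other 16 − k at least 7 each.
So the total is at least 53k + 7(16 − k) = 112 + 46k. This must be ≤ 819, giving k ≤ 15.
k = 15 is achieved by 15 values at 53 and 1 at 7, total 802; add 17 to one value (staying below 53) to reach 819.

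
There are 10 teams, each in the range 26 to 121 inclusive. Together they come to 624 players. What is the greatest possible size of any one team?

121

Maximizing one value means minimizing the remaining 9.
The other 9 contribute at least 9 × 26 = 234, leaving at most 624 − 234 = 390.
But each team is capped at 121, so the maximum is 121.
Achievable: one at 121 and the other 9 totalling 503, which fits since 9 × 26 ≤ 503 ≤ 9 × 121.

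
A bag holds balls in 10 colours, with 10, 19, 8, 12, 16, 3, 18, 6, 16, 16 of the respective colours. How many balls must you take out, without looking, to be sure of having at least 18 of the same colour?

In the worst case you take as many as possible of each colour without reaching 18: 10 + 17 + 8 + 12 + 16 + 3 + 17 + 6 + 16 + 16 = 121.
The next one must give 18 of some colour, so 121 + 1 = 122.

122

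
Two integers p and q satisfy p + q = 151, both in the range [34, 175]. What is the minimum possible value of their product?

3978

Since p + q is fixed, pushing one of them to its bound minimizes the product.
The extreme feasible split is p = 34, q = 117, giving pq = 3978.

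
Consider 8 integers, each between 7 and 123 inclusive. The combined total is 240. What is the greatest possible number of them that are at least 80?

2

If k of the values are ≥ 80, the total is ≥ 80k + 7(8 − k).
Setting 80k + 7(8 − k) ≤ 240 gives 73k ≤ 184, so k ≤ 2.
k = 2 is achieved by 2 values at 80 and 6 at 7, total 202; add 38 to one value (staying below 80) to reach 240.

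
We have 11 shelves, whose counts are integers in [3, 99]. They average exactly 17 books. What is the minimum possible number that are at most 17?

1

The total is 11 × 17 = 187.
Each value above 17 is at least 18, contributing at least 18 − 3 = 15 above the floor 3.
The sum exceeds the floor total 33 by 154, so at most ⌊154/15⌋ = 10 exceed 17, and at least 1 are ≤ 17.
Exactly 1 works: 1 value at 3 and 10 at 18 total 183; raise one of the low values by 4 (still ≤ 17) to hit 187.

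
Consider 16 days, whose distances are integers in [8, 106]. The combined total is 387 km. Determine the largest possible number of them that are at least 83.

If k of the values are ≥ 83, the total is ≥ 83k + 8(16 − k).
Setting 83k + 8(16 − k) ≤ 387 gives 75k ≤ 259, so k ≤ 3.
k = 3 is achieved by 3 values at 83 and 13 at 8, total 353; add 34 to one value (staying below 83) to reach 387.

3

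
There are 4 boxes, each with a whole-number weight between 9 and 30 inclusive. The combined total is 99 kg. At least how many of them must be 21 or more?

Each value short of 21 is at most 20, costing at least 30 − 20 = 10 against the maximum total of 120.
We can afford to lose at most 120 − 99 = 21, so at most ⌊21/10⌋ = 2 fall short, and at least 2 are ≥ 21.
Exactly 2 works: 2 values at 30 and 2 at 20 total 100; lower one of the high values by 1 (still ≥ 21) to hit 99.

2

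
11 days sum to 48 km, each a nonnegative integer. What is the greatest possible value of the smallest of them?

The 11 values sum to 48, so their minimum is at most ⌊48/11⌋ = 4.
Equality holds with 7 values of 4 and 4 values of 5.

4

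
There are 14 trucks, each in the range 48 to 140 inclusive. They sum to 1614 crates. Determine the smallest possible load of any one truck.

48

To make one truck as small as possible, make the other 13 as large as possible.
The other 13 can take up 13 × 140 = 1820 ≥ 1614 − 48, so one truck can sit at its floor of 48.
Achievable: one at 48 and the other 13 totalling 1566, which fits since 13 × 48 ≤ 1566 ≤ 13 × 140.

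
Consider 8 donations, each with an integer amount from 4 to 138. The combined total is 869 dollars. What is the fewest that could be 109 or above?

1

If only k of them are at least 109, the other 8 − k are at most 108, so the total is at most k·138 + (8 − k)·108.
This must reach 869, so k·138 + (8 − k)·108 ≥ 869, giving k ≥ 1.
Exactly 1 works: 1 value at 138 and 7 at 108 total 894; lower one of the high values by 25 (still ≥ 109) to hit 869.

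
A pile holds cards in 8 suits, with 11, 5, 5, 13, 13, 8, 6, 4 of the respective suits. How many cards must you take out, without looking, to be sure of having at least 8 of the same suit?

49

In the worst case you take as many as possible of each suit without reaching 8: 7 + 5 + 5 + 7 + 7 + 7 + 6 + 4 = 48.
The next one must give 8 of some suit, so 48 + 1 = 49.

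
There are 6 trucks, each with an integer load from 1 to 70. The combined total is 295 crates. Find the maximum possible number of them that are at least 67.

If k of the values are ≥ 67, the total is ≥ 67k + 1(6 − k).
Setting 67k + 1(6 − k) ≤ 295 gives 66k ≤ 289, so k ≤ 4.
k = 4 is achieved by 4 values at 67 and 2 at 1, total 270; add 25 to one value (staying below 67) to reach 295.

4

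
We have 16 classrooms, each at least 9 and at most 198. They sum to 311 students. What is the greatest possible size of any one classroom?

Maximizing one value means minimizing the remaining 15.
The other 15 contribute at least 15 × 9 = 135, leaving at most 311 − 135 = 176.
Since 176 ≤ 198, this is achievable: one at 176 and 15 at 9.

176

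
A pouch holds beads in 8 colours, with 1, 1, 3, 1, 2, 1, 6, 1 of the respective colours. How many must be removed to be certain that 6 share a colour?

In the worst case you take as many as possible of each colour without reaching 6: 1 + 1 + 3 + 1 + 2 + 1 + 5 + 1 = 15.
The next one must give 6 of some colour, so 15 + 1 = 16.

16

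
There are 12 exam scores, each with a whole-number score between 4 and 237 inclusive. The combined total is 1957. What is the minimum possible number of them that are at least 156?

Suppose at most 12 − j of them reach 156; then j values are ≤ 155 and the rest ≤ 237.
The total is then ≤ 155·j + 237·(12 − j) = 2844 − 82j. For this to be ≥ 1957 we need j ≤ 10, so at least 12 − 10 = 2 must reach 156.
Exactly 2 works: 2 values at 237 and 10 at 155 total 2024; lower one of the high values by 67 (still ≥ 156) to hit 1957.

2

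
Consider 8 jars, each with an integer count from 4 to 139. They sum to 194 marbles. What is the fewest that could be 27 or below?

2

Each value above 27 is at least 28, contributing at least 28 − 4 = 24 above the floor 4.
The sum exceeds the floor total 32 by 162, so at most ⌊162/24⌋ = 6 exceed 27, and at least 2 are ≤ 27.
Exactly 2 works: 2 values at 4 and 6 at 28 total 176; raise one of the low values by 18 (still ≤ 27) to hit 194.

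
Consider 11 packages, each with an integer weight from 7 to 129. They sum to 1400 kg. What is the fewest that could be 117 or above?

10

If only k of them are at least 117, the other 11 − k are at most 116, so the total is at most k·129 + (11 − k)·116.
This must reach 1400, so k·129 + (11 − k)·116 ≥ 1400, giving k ≥ 10.
Exactly 10 works: 10 values at 129 and 1 at 116 total 1406; lower one of the high values by 6 (still ≥ 117) to hit 1400.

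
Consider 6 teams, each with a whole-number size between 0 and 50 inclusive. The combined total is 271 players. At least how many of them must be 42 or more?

Suppose at most 6 − j of them reach 42; then j values are ≤ 41 and the rest ≤ 50.
The total is then ≤ 41·j + 50·(6 − j) = 300 − 9j. For this to be ≥ 271 we need j ≤ 3, so at least 6 − 3 = 3 must reach 42.
Exactly 3 works: 3 values at 50 and 3 at 41 total 273; lower one of the high values by 2 (still ≥ 42) to hit 271.

3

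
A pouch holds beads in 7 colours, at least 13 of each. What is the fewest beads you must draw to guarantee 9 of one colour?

57

You could draw 8 of every colour without reaching 9 of any — 56 in all.
One more forces 9 of some colour, so 56 + 1 = 57.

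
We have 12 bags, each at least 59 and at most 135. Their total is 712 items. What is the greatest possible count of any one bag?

63

To make one bag as large as possible, make the other 11 as small as possible.
The other 11 contribute at least 11 × 59 = 649, leaving at most 712 − 649 = 63.
Since 63 ≤ 135, this is achievable: one at 63 and 11 at 59.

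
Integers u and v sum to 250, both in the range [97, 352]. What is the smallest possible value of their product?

For a fixed sum, uv is smallest when u and v are as far apart as possible.
The extreme feasible split is u = 97, v = 153, giving uv = 14841.

14841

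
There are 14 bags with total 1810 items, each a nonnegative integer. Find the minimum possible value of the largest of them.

130

If every one of the 14 were at most 129, the total would be at most 14 × 129 = 1806 < 1810.
Achievable: 4 of them at 130 and 10 at 129 total 1810.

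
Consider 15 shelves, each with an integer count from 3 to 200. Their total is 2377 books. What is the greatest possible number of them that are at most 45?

4

Suppose k of them are at most 45. Those contribute at most 45 each and the rest at most 200 each.
So the total is at most 45k + 200(15 − k) = 3000 − 155k. This must still be ≥ 2377, so k ≤ 4.
k = 4 is achieved by 4 values at 45 and 11 at 200, total 2380; lower one of the 200's by 3 (still > 45) to reach 2377.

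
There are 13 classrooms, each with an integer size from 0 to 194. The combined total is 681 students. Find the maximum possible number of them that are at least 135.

Suppose k of them are at least 135. Those contribute at least 135 each and the other 13 − k at least 0 each.
So the total is at least 135k + 0(13 − k) = 0 + 135k. This must be ≤ 681, giving k ≤ 5.
k = 5 is achieved by 5 values at 135 and 8 at 0, total 675; add 6 to one value (staying below 135) to reach 681.

5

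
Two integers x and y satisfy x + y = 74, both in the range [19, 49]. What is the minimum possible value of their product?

xy = x(74 − x) is concave in x, so over [25, 49] it is minimized at an endpoint.
At the endpoint x = 25, y = 74 − 25 = 49, so xy = 25 × 49 = 1225.

1225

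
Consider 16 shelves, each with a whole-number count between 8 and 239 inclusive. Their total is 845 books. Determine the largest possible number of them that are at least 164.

With k values at 164 or above and the rest at least 8, the sum is at least 128 + 156k.
Since the sum is 845, we need 156k ≤ 717, i.e. k ≤ 4.
k = 4 is achieved by 4 values at 164 and 12 at 8, total 752; add 93 to one value (staying below 164) to reach 845.

4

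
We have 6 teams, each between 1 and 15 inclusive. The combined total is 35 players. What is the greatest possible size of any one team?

To make one team as large as possible, make the other 5 as small as possible.
The other 5 contribute at least 5 × 1 = 5, leaving at most 35 − 5 = 30.
But each team is capped at 15, so the maximum is 15.
Achievable: one at 15 and the other 5 totalling 20, which fits since 5 × 1 ≤ 20 ≤ 5 × 15.

15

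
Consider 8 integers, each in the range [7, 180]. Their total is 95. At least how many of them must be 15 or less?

If only k of them are at most 15, the other 8 − k are at least 16, so the total is at least (8 − k)·16 + k·7.
This is ≤ 95, so (8 − k)·16 + 7k ≤ 95, which gives k ≥ 4.
Exactly 4 works: 4 values at 7 and 4 at 16 total 92; raise one of the low values by 3 (still ≤ 15) to hit 95.

4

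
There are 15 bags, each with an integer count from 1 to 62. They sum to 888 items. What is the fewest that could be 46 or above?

13

If only k of them are at least 46, the other 15 − k are at most 45, so the total is at most k·62 + (15 − k)·45.
This must reach 888, so k·62 + (15 − k)·45 ≥ 888, giving k ≥ 13.
Exactly 13 works: 13 values at 62 and 2 at 45 total 896; lower one of the high values by 8 (still ≥ 46) to hit 888.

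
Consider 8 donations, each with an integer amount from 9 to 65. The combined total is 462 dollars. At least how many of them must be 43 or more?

6

Each value short of 43 is at most 42, costing at least 65 − 42 = 23 against the maximum total of 520.
We can afford to lose at most 520 − 462 = 58, so at most ⌊58/23⌋ = 2 fall short, and at least 6 are ≥ 43.
Exactly 6 works: 6 values at 65 and 2 at 42 total 474; lower one of the high values by 12 (still ≥ 43) to hit 462.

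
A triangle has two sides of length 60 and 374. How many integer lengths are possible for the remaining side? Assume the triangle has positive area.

The triangle inequality gives |60 − 374| < c < 60 + 374, i.e. 314 < c < 434.
So c can be any integer from 315 to 433: 119 values.

119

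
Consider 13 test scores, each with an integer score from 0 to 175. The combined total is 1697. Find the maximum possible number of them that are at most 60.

Each value at 60 or below falls at least 175 − 60 = 115 short of the ceiling 175.
The ceiling total is 13 × 175 = 2275, and we need 1697, so at most ⌊(2275 − 1697)/115⌋ = 5 can be that low.
k = 5 is achieved by 5 values at 60 and 8 at 175, total 1700; lower one of the 175's by 3 (still > 60) to reach 1697.

5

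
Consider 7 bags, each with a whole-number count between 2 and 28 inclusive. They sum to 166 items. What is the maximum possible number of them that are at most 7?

1

Suppose k of them are at most 7. Those contribute at most 7 each and the rest at most 28 each.
So the total is at most 7k + 28(7 − k) = 196 − 21k. This must still be ≥ 166, so k ≤ 1.
k = 1 is achieved by 1 value at 7 and 6 at 28, total 175; lower one of the 28's by 9 (still > 7) to reach 166.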